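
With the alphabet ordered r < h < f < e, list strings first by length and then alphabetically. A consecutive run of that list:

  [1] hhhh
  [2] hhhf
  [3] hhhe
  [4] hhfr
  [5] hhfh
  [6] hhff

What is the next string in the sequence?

hhfe

The successor of hhff increments the rightmost position that isn't already e and resets every position after it to r.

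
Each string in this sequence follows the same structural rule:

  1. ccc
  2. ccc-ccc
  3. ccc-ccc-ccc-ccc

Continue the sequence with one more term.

Every step duplicates the string with '-' between the halves.
One more doubling of ccc-ccc-ccc-ccc gives the answer.

ccc-ccc-ccc-ccc-ccc-ccc-ccc-ccc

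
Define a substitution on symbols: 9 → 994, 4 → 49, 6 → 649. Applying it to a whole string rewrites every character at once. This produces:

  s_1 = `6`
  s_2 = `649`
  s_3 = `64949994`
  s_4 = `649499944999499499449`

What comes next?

φ(649499944999499499449) expands symbol-by-symbol to 649 49 994 49 994 994 994 49 49 994 994 994 49 994 994 49 994 994 49 49 994; joining the 21 pieces gives the next term.

6494999449994994994494999499499449994994499949944949994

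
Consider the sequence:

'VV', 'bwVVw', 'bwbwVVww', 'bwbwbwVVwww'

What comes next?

s(k+1) = bw·s(k)·w, so each term gains bw as a prefix and w as a suffix.
One more step from bwbwbwVVwww gives the answer.

bwbwbwbwVVwwww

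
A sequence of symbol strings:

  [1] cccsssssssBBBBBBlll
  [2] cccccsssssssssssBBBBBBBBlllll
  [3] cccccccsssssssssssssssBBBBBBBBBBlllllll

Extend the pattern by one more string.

cccccccccsssssssssssssssssssBBBBBBBBBBBBlllllllll

Reading off run lengths: c runs 3, 5, 7; s runs 7, 11, 15; B runs 6, 8, 10; l runs 3, 5, 7 — each is linear in n, where the shown terms are n = 2, 3, 4.
At n = 5 the blocks have lengths 9, 19, 12, 9.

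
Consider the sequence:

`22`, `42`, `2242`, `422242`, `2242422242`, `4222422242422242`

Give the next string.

This is a Fibonacci-style word recurrence s(k) = s(k−2)·s(k−1): e.g. 22·42 = 2242.
Continuing: 2242422242 · 4222422242422242 gives term 7.

22424222424222422242422242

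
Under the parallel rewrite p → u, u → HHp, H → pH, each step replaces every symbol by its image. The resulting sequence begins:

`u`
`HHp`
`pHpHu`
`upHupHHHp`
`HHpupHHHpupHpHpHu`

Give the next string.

pHpHuHHpupHpHpHuHHpupHupHupHHHp

Replace each of the 17 characters of HHpupHHHpupHpHpHu in place — pH pH u HHp u pH pH pH u HHp u pH u pH u pH HHp — and concatenate.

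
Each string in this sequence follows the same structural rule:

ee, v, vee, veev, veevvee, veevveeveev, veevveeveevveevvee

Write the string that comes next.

veevveeveevveevveeveevveeveev

From term 3 onward, concatenate the last term with the second-to-last: v·ee = vee, vee·v = veev, …
So term 8 is veevveeveevveevvee·veevveeveev.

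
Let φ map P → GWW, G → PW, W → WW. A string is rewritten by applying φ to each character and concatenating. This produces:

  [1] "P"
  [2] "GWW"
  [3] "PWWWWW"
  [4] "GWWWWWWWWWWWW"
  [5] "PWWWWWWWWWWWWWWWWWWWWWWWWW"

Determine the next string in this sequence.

φ(PWWWWWWWWWWWWWWWWWWWWWWWWW) expands symbol-by-symbol to GWW WW WW WW WW WW WW WW WW WW WW WW WW WW WW WW WW WW WW WW WW WW WW WW WW WW; joining the 26 pieces gives the next term.

GWWWWWWWWWWWWWWWWWWWWWWWWWWWWWWWWWWWWWWWWWWWWWWWWWWWW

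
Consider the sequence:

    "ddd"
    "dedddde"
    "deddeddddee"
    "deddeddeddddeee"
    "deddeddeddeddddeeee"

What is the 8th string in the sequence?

Each term wraps the previous one in ded on the left and e on the right.
From deddeddeddeddddeeee, 3 further steps: deddeddeddeddddeeee → deddeddeddeddeddddeeeee → deddeddeddeddeddeddddeeeeee → (answer).

deddeddeddeddeddeddeddddeeeeeee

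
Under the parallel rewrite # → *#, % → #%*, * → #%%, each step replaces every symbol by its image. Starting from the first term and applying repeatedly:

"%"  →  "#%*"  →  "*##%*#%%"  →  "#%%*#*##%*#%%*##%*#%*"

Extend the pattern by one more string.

Applying the rule to each of the 21 symbols of #%%*#*##%*#%%*##%*#%* gives the pieces *# #%* #%* #%% *# #%% *# *# #%* #%% *# #%* #%* #%% *# *# #%* #%% *# #%* #%%, which concatenate to the answer.

*##%*#%*#%%*##%%*#*##%*#%%*##%*#%*#%%*#*##%*#%%*##%*#%%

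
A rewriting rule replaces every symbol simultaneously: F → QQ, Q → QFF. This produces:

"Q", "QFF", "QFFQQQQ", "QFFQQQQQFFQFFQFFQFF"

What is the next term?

Rewriting the 19 symbols of QFFQQQQQFFQFFQFFQFF one by one yields QFF QQ QQ QFF QFF QFF QFF QFF QQ QQ QFF QQ QQ QFF QQ QQ QFF QQ QQ; concatenated:

QFFQQQQQFFQFFQFFQFFQFFQQQQQFFQQQQQFFQQQQQFFQQQQ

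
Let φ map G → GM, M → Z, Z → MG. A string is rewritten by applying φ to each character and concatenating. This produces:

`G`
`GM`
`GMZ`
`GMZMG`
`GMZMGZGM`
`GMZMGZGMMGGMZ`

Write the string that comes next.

Rewriting the 13 symbols of GMZMGZGMMGGMZ one by one yields GM Z MG Z GM MG GM Z Z GM GM Z MG; concatenated:

GMZMGZGMMGGMZZGMGMZMG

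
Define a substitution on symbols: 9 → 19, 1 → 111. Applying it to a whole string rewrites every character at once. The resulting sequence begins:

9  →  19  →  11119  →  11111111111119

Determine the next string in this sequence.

Applying the rule to each of the 14 symbols of 11111111111119 gives the pieces 111 111 111 111 111 111 111 111 111 111 111 111 111 19, which concatenate to the answer.

11111111111111111111111111111111111111119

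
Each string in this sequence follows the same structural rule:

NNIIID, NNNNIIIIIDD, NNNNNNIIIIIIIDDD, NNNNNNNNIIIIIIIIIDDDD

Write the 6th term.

The n-th term is 2n N's then 2n+1 I's then n D's (n = 1, 2, …).
For term 6, n = 6, so the run lengths are 12, 13, 6.

NNNNNNNNNNNNIIIIIIIIIIIIIDDDDDD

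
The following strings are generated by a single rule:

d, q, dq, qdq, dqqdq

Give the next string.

qdqdqqdq

Each term (from the third on) is the two preceding terms concatenated in order: term 3 = d·q = dq.
So term 6 is qdq·dqqdq.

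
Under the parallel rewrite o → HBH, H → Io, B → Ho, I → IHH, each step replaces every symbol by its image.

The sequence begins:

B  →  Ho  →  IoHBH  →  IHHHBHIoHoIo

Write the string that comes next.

IHHIoIoIoHoIoIHHHBHIoHBHIHHHBH

Apply φ to IHHHBHIoHoIo symbol by symbol: I→IHH, H→Io, H→Io, H→Io, B→Ho, H→Io, I→IHH, o→HBH, H→Io, o→HBH, I→IHH, o→HBH; joined: IHH Io Io Io Ho Io IHH HBH Io HBH IHH HBH.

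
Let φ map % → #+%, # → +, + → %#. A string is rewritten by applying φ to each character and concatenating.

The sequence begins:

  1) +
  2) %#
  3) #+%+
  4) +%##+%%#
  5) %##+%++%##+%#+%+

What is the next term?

Rewriting the 16 symbols of %##+%++%##+%#+%+ one by one yields #+% + + %# #+% %# %# #+% + + %# #+% + %# #+% %#; concatenated:

#+%++%##+%%#%##+%++%##+%+%##+%%#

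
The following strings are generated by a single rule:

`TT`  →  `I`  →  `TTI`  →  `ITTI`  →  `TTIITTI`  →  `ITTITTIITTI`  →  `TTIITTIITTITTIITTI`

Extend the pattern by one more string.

ITTITTIITTITTIITTIITTITTIITTI

This is a Fibonacci-style word recurrence s(k) = s(k−2)·s(k−1): e.g. TT·I = TTI.
The next term joins ITTITTIITTI and TTIITTIITTITTIITTI.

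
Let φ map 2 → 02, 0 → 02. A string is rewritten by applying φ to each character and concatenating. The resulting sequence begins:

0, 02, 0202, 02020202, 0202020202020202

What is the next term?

Rewriting the 16 symbols of 0202020202020202 one by one yields 02 02 02 02 02 02 02 02 02 02 02 02 02 02 02 02; concatenated:

02020202020202020202020202020202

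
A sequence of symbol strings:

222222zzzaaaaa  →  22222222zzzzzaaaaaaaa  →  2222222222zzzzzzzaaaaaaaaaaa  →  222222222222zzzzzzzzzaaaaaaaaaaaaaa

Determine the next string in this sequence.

22222222222222zzzzzzzzzzzaaaaaaaaaaaaaaaaa

Each string has the form 2^{2n+2} z^{2n-1} a^{3n-1}, where the shown terms are n = 2, 3, 4, 5.
At n = 6 the blocks have lengths 14, 11, 17.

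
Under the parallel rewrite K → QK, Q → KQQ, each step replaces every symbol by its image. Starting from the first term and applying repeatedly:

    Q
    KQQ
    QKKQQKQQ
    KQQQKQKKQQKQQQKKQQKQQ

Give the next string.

Rewriting the 21 symbols of KQQQKQKKQQKQQQKKQQKQQ one by one yields QK KQQ KQQ KQQ QK KQQ QK QK KQQ KQQ QK KQQ KQQ KQQ QK QK KQQ KQQ QK KQQ KQQ; concatenated:

QKKQQKQQKQQQKKQQQKQKKQQKQQQKKQQKQQKQQQKQKKQQKQQQKKQQKQQ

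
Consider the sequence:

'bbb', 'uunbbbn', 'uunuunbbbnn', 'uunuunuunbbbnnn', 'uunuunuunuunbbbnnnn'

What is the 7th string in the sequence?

uunuunuunuunuunuunbbbnnnnnn

Each term wraps the previous one in uun on the left and n on the right.
From uunuunuunuunbbbnnnn, 2 further steps: uunuunuunuunbbbnnnn → uunuunuunuunuunbbbnnnnn → (answer).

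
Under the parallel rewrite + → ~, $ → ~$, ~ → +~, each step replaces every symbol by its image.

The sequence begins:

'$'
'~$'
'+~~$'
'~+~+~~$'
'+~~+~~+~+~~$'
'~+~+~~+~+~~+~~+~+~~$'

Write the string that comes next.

Rewriting the 20 symbols of ~+~+~~+~+~~+~~+~+~~$ one by one yields +~ ~ +~ ~ +~ +~ ~ +~ ~ +~ +~ ~ +~ +~ ~ +~ ~ +~ +~ ~$; concatenated:

+~~+~~+~+~~+~~+~+~~+~+~~+~~+~+~~$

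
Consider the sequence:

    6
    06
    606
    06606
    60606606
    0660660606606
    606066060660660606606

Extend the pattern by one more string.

This is a Fibonacci-style word recurrence s(k) = s(k−2)·s(k−1): e.g. 6·06 = 606.
The next term joins 0660660606606 and 606066060660660606606.

0660660606606606066060660660606606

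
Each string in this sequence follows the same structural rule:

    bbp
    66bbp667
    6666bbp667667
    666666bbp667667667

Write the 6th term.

6666666666bbp667667667667667

Every step adds 66 to the front and 667 to the end of the previous string.
From 666666bbp667667667, 2 further steps: 666666bbp667667667 → 66666666bbp667667667667 → (answer).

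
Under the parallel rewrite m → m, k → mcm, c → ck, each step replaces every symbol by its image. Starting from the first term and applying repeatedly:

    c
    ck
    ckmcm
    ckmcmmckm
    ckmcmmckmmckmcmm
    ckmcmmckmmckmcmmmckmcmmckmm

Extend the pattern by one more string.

Applying the rule to each of the 27 symbols of ckmcmmckmmckmcmmmckmcmmckmm gives the pieces ck mcm m ck m m ck mcm m m ck mcm m ck m m m ck mcm m ck m m ck mcm m m, which concatenate to the answer.

ckmcmmckmmckmcmmmckmcmmckmmmckmcmmckmmckmcmmm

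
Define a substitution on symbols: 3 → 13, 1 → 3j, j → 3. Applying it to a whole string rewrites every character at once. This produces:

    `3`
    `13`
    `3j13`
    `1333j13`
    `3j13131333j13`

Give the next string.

φ(3j13131333j13) expands symbol-by-symbol to 13 3 3j 13 3j 13 3j 13 13 13 3 3j 13; joining the 13 pieces gives the next term.

1333j133j133j13131333j13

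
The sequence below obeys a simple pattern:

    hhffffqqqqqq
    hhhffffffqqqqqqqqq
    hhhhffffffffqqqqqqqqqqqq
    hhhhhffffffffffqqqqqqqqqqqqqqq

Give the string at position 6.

Term n consists of n h's, followed by 2n f's, followed by 3n q's, where the shown terms are n = 2, 3, 4, 5.
At n = 7 the blocks have lengths 7, 14, 21.

hhhhhhhffffffffffffffqqqqqqqqqqqqqqqqqqqqq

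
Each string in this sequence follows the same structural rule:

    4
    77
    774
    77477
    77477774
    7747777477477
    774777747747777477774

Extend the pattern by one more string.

7747777477477774777747747777477477

This is a Fibonacci-style word recurrence s(k) = s(k−1)·s(k−2): e.g. 77·4 = 774.
So term 8 is 774777747747777477774·7747777477477.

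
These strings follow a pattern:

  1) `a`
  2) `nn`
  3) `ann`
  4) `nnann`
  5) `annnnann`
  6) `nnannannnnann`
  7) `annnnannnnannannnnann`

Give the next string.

Each term (from the third on) is the two preceding terms concatenated in order: term 3 = a·nn = ann.
So term 8 is nnannannnnann·annnnannnnannannnnann.

nnannannnnannannnnannnnannannnnann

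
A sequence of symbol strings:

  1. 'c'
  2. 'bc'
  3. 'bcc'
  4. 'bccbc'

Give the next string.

This is a Fibonacci-style word recurrence s(k) = s(k−1)·s(k−2): e.g. bc·c = bcc.
So term 5 is bccbc·bcc.

bccbcbcc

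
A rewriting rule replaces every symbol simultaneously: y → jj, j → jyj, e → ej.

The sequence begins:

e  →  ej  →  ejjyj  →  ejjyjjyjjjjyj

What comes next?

ejjyjjyjjjjyjjyjjjjyjjyjjyjjyjjjjyj

Applying the rule to each of the 13 symbols of ejjyjjyjjjjyj gives the pieces ej jyj jyj jj jyj jyj jj jyj jyj jyj jyj jj jyj, which concatenate to the answer.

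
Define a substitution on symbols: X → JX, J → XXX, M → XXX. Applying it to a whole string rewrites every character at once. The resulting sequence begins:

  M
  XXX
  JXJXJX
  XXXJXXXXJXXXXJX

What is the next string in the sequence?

Replace each of the 15 characters of XXXJXXXXJXXXXJX in place — JX JX JX XXX JX JX JX JX XXX JX JX JX JX XXX JX — and concatenate.

JXJXJXXXXJXJXJXJXXXXJXJXJXJXXXXJX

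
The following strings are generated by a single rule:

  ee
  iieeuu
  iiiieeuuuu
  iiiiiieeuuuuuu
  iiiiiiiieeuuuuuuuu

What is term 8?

iiiiiiiiiiiiiieeuuuuuuuuuuuuuu

s(k+1) = ii·s(k)·uu, so each term gains ii as a prefix and uu as a suffix.
From iiiiiiiieeuuuuuuuu, 3 further steps: iiiiiiiieeuuuuuuuu → iiiiiiiiiieeuuuuuuuuuu → iiiiiiiiiiiieeuuuuuuuuuuuu → (answer).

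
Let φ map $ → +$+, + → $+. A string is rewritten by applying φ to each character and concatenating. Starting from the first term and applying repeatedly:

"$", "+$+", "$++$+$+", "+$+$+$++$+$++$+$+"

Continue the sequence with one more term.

$++$+$++$+$++$+$+$++$+$++$+$+$++$+$++$+$+

Applying the rule to each of the 17 symbols of +$+$+$++$+$++$+$+ gives the pieces $+ +$+ $+ +$+ $+ +$+ $+ $+ +$+ $+ +$+ $+ $+ +$+ $+ +$+ $+, which concatenate to the answer.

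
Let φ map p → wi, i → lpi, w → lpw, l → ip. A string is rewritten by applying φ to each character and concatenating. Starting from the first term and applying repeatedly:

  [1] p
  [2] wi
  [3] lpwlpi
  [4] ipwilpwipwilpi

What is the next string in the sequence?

Applying the rule to each of the 14 symbols of ipwilpwipwilpi gives the pieces lpi wi lpw lpi ip wi lpw lpi wi lpw lpi ip wi lpi, which concatenate to the answer.

lpiwilpwlpiipwilpwlpiwilpwlpiipwilpi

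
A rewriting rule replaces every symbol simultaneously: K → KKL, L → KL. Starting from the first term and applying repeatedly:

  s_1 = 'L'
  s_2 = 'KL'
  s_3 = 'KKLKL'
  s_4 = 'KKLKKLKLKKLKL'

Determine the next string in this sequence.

Rewriting the 13 symbols of KKLKKLKLKKLKL one by one yields KKL KKL KL KKL KKL KL KKL KL KKL KKL KL KKL KL; concatenated:

KKLKKLKLKKLKKLKLKKLKLKKLKKLKLKKLKL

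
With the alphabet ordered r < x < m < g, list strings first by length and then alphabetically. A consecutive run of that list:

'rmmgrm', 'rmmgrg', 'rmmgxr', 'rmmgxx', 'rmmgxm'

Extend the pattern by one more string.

rmmgxg

Find the rightmost character of rmmgxm below g, bump it to the next letter, and reset everything to its right to r.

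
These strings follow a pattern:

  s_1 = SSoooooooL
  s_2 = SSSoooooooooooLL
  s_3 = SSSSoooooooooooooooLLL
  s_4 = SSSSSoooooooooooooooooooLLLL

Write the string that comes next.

SSSSSSoooooooooooooooooooooooLLLLL

The n-th term is n S's then 4n-1 o's then n-1 L's, where the shown terms are n = 2, 3, 4, 5.
At n = 6 the blocks have lengths 6, 23, 5.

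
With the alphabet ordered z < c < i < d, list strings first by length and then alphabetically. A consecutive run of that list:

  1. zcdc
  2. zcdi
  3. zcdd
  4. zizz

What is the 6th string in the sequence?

zizi

Advancing 2 positions from zizz through zizz → zizc reaches term 6.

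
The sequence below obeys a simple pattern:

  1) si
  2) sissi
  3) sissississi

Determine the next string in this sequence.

sissississississississi

Every step duplicates the string with 's' between the halves.
One more doubling of sissississi gives the answer.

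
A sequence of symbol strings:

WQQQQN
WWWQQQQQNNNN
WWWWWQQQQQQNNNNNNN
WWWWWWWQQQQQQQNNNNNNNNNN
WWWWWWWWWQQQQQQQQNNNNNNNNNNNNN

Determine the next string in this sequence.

WWWWWWWWWWWQQQQQQQQQNNNNNNNNNNNNNNNN

Term n consists of 2n-1 W's, followed by n+3 Q's, followed by 3n-2 N's (n = 1, 2, …).
For the next term, n = 6, so the run lengths are 11, 9, 16.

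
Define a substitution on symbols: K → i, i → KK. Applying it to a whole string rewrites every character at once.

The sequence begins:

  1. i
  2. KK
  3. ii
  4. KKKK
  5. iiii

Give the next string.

KKKKKKKK

Rewriting each symbol of iiii: i→KK, i→KK, i→KK, i→KK, which concatenates to KK KK KK KK.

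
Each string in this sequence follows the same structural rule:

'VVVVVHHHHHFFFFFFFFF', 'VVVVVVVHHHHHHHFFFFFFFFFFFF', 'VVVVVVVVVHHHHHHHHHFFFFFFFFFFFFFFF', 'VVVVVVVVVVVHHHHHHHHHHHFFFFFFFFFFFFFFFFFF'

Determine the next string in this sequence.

Reading off run lengths: V runs 5, 7, 9, 11; H runs 5, 7, 9, 11; F runs 9, 12, 15, 18 — each is linear in n, where the shown terms are n = 3, 4, 5, 6.
Setting n = 7 gives 13, 13, 21 characters in each block.

VVVVVVVVVVVVVHHHHHHHHHHHHHFFFFFFFFFFFFFFFFFFFFF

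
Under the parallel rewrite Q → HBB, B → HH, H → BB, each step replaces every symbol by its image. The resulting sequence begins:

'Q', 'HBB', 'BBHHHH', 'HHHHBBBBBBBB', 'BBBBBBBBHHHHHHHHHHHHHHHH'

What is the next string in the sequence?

HHHHHHHHHHHHHHHHBBBBBBBBBBBBBBBBBBBBBBBBBBBBBBBB

Applying the rule to each of the 24 symbols of BBBBBBBBHHHHHHHHHHHHHHHH gives the pieces HH HH HH HH HH HH HH HH BB BB BB BB BB BB BB BB BB BB BB BB BB BB BB BB, which concatenate to the answer.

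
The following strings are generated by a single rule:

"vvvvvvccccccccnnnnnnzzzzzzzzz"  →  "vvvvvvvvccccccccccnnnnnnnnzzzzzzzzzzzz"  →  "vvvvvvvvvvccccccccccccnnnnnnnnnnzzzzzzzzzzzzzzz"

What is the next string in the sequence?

vvvvvvvvvvvvccccccccccccccnnnnnnnnnnnnzzzzzzzzzzzzzzzzzz

Term n consists of 2n v's, followed by 2n+2 c's, followed by 2n n's, followed by 3n z's, where the shown terms are n = 3, 4, 5.
Setting n = 6 gives 12, 14, 12, 18 characters in each block.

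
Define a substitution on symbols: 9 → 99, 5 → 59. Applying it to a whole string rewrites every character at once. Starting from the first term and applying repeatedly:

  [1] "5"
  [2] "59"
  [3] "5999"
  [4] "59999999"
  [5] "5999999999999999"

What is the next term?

Rewriting the 16 symbols of 5999999999999999 one by one yields 59 99 99 99 99 99 99 99 99 99 99 99 99 99 99 99; concatenated:

59999999999999999999999999999999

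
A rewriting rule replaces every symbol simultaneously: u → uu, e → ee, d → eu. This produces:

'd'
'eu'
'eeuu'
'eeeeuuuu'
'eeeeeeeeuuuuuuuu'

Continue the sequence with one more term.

eeeeeeeeeeeeeeeeuuuuuuuuuuuuuuuu

Replace each of the 16 characters of eeeeeeeeuuuuuuuu in place — ee ee ee ee ee ee ee ee uu uu uu uu uu uu uu uu — and concatenate.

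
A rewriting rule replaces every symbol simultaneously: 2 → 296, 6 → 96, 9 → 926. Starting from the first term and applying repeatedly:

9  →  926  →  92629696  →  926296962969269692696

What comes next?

9262969629692696926962969269692629696926969262969692696

φ(926296962969269692696) expands symbol-by-symbol to 926 296 96 296 926 96 926 96 296 926 96 926 296 96 926 96 926 296 96 926 96; joining the 21 pieces gives the next term.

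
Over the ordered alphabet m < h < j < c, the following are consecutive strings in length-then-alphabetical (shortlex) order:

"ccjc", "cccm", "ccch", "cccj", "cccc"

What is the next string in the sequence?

mmmmm

cccc is the last string of length 4, so the next is the first of length 5: m repeated 5 times.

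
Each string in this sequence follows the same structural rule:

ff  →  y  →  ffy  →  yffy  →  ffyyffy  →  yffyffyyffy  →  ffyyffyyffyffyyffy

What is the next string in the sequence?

This is a Fibonacci-style word recurrence s(k) = s(k−2)·s(k−1): e.g. ff·y = ffy.
Continuing: yffyffyyffy · ffyyffyyffyffyyffy gives term 8.

yffyffyyffyffyyffyyffyffyyffy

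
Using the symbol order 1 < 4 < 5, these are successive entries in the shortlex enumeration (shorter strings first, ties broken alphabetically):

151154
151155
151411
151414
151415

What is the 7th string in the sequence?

151444

Continuing the enumeration 2 steps past 151415: 151415 → 151441 → (answer).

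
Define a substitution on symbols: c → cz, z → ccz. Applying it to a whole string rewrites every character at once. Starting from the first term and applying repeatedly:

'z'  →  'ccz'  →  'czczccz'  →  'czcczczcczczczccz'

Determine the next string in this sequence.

Applying the rule to each of the 17 symbols of czcczczcczczczccz gives the pieces cz ccz cz cz ccz cz ccz cz cz ccz cz ccz cz ccz cz cz ccz, which concatenate to the answer.

czcczczczcczczcczczczcczczcczczcczczczccz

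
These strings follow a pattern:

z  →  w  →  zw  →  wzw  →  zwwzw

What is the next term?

This is a Fibonacci-style word recurrence s(k) = s(k−2)·s(k−1): e.g. z·w = zw.
Continuing: wzw · zwwzw gives term 6.

wzwzwwzw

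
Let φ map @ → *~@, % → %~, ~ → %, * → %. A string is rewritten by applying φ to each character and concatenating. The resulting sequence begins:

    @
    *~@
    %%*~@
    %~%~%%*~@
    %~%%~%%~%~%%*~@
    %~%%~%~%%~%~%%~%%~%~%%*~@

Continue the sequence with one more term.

Rewriting the 25 symbols of %~%%~%~%%~%~%%~%%~%~%%*~@ one by one yields %~ % %~ %~ % %~ % %~ %~ % %~ % %~ %~ % %~ %~ % %~ % %~ %~ % % *~@; concatenated:

%~%%~%~%%~%%~%~%%~%%~%~%%~%~%%~%%~%~%%*~@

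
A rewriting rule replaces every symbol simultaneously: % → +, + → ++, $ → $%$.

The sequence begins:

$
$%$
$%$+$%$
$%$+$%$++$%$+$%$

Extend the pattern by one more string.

Rewriting the 16 symbols of $%$+$%$++$%$+$%$ one by one yields $%$ + $%$ ++ $%$ + $%$ ++ ++ $%$ + $%$ ++ $%$ + $%$; concatenated:

$%$+$%$++$%$+$%$++++$%$+$%$++$%$+$%$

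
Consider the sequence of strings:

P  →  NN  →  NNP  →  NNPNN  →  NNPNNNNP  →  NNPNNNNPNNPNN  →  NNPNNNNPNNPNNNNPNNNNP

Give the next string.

From term 3 onward, concatenate the last term with the second-to-last: NN·P = NNP, NNP·NN = NNPNN, …
Continuing: NNPNNNNPNNPNNNNPNNNNP · NNPNNNNPNNPNN gives term 8.

NNPNNNNPNNPNNNNPNNNNPNNPNNNNPNNPNN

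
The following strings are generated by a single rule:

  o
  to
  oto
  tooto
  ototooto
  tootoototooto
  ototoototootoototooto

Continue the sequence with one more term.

Each term (from the third on) is the two preceding terms concatenated in order: term 3 = o·to = oto.
The next term joins tootoototooto and ototoototootoototooto.

tootoototootoototoototootoototooto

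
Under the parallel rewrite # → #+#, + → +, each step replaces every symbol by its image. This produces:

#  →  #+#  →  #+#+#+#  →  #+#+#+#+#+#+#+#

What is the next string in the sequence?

Applying the rule to each of the 15 symbols of #+#+#+#+#+#+#+# gives the pieces #+# + #+# + #+# + #+# + #+# + #+# + #+# + #+#, which concatenate to the answer.

#+#+#+#+#+#+#+#+#+#+#+#+#+#+#+#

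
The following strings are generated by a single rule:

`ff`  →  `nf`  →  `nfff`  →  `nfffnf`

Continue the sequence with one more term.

This is a Fibonacci-style word recurrence s(k) = s(k−1)·s(k−2): e.g. nf·ff = nfff.
So term 5 is nfffnf·nfff.

nfffnfnfff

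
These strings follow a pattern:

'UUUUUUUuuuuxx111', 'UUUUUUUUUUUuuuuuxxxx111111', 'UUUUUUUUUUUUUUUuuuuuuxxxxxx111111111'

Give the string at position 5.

UUUUUUUUUUUUUUUUUUUUUUUuuuuuuuuxxxxxxxxxx111111111111111

Term n consists of 4n+3 U's, followed by n+3 u's, followed by 2n x's, followed by 3n 1's (n = 1, 2, …).
Setting n = 5 gives 23, 8, 10, 15 characters in each block.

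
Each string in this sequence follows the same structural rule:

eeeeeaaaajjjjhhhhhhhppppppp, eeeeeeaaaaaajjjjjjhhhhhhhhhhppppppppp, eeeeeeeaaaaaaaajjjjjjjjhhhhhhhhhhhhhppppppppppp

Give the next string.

Each string has the form e^{n+3} a^{2n} j^{2n} h^{3n+1} p^{2n+3}, where the shown terms are n = 2, 3, 4.
At n = 5 the blocks have lengths 8, 10, 10, 16, 13.

eeeeeeeeaaaaaaaaaajjjjjjjjjjhhhhhhhhhhhhhhhhppppppppppppp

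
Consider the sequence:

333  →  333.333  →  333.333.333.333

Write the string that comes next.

Each string is two copies of the previous one joined by '.'.
Doubling 333.333.333.333 with '.' between the halves:

333.333.333.333.333.333.333.333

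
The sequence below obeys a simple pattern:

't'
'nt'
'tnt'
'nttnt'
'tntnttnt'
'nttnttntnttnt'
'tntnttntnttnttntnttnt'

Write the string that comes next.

Each term (from the third on) is the two preceding terms concatenated in order: term 3 = t·nt = tnt.
So term 8 is nttnttntnttnt·tntnttntnttnttntnttnt.

nttnttntnttnttntnttntnttnttntnttnt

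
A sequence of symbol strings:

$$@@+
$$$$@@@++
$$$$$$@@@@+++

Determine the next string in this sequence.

$$$$$$$$@@@@@++++

Reading off run lengths: $ runs 2, 4, 6; @ runs 2, 3, 4; + runs 1, 2, 3 — each is linear in n (n = 1, 2, …).
Setting n = 4 gives 8, 5, 4 characters in each block.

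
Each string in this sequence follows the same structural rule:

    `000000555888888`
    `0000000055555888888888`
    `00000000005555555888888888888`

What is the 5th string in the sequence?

0000000000000055555555555888888888888888888

Term n consists of 2n+2 0's, followed by 2n-1 5's, followed by 3n 8's, where the shown terms are n = 2, 3, 4.
For term 5, n = 6, so the run lengths are 14, 11, 18.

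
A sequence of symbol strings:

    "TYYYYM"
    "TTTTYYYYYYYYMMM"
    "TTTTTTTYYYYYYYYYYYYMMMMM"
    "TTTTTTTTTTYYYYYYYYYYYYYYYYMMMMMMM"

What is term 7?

TTTTTTTTTTTTTTTTTTTYYYYYYYYYYYYYYYYYYYYYYYYYYYYMMMMMMMMMMMMM

The n-th term is 3n-2 T's then 4n Y's then 2n-1 M's (n = 1, 2, …).
For term 7, n = 7, so the run lengths are 19, 28, 13.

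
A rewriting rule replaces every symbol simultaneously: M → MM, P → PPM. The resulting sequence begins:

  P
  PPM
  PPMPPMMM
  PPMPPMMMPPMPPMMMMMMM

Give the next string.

Rewriting the 20 symbols of PPMPPMMMPPMPPMMMMMMM one by one yields PPM PPM MM PPM PPM MM MM MM PPM PPM MM PPM PPM MM MM MM MM MM MM MM; concatenated:

PPMPPMMMPPMPPMMMMMMMPPMPPMMMPPMPPMMMMMMMMMMMMMMM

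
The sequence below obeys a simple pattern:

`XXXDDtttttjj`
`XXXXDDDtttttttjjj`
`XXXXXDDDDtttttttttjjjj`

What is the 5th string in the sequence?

Term n consists of n+1 X's, followed by n D's, followed by 2n+1 t's, followed by n j's, where the shown terms are n = 2, 3, 4.
At n = 6 the blocks have lengths 7, 6, 13, 6.

XXXXXXXDDDDDDtttttttttttttjjjjjj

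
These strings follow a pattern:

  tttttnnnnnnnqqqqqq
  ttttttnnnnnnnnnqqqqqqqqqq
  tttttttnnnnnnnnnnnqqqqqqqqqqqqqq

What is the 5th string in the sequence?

Reading off run lengths: t runs 5, 6, 7; n runs 7, 9, 11; q runs 6, 10, 14 — each is linear in n, where the shown terms are n = 2, 3, 4.
Setting n = 6 gives 9, 15, 22 characters in each block.

tttttttttnnnnnnnnnnnnnnnqqqqqqqqqqqqqqqqqqqqqq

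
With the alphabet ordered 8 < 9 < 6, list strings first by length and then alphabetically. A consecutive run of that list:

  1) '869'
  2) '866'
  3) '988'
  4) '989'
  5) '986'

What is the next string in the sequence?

Find the rightmost character of 986 below 6, bump it to the next letter, and reset everything to its right to 8.

998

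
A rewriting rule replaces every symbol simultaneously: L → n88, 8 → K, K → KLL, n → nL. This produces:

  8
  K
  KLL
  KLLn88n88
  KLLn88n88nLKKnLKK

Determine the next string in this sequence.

Replace each of the 17 characters of KLLn88n88nLKKnLKK in place — KLL n88 n88 nL K K nL K K nL n88 KLL KLL nL n88 KLL KLL — and concatenate.

KLLn88n88nLKKnLKKnLn88KLLKLLnLn88KLLKLL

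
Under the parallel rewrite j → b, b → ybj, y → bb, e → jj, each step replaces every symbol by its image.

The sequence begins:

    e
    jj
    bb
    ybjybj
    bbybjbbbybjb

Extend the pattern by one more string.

ybjybjbbybjbybjybjybjbbybjbybj

Rewriting each symbol of bbybjbbbybjb: b→ybj, b→ybj, y→bb, b→ybj, j→b, b→ybj, b→ybj, b→ybj, y→bb, b→ybj, j→b, b→ybj, which concatenates to ybj ybj bb ybj b ybj ybj ybj bb ybj b ybj.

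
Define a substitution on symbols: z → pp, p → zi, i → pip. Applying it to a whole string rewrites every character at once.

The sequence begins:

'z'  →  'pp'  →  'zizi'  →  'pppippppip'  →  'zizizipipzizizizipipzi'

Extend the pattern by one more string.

pppippppippppipzipipzipppippppippppippppipzipipzipppip

Replace each of the 22 characters of zizizipipzizizizipipzi in place — pp pip pp pip pp pip zi pip zi pp pip pp pip pp pip pp pip zi pip zi pp pip — and concatenate.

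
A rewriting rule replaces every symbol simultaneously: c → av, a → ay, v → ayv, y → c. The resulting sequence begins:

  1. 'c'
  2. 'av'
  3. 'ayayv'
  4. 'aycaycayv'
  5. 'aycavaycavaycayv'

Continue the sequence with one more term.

aycavayayvaycavayayvaycavaycayv

φ(aycavaycavaycayv) expands symbol-by-symbol to ay c av ay ayv ay c av ay ayv ay c av ay c ayv; joining the 16 pieces gives the next term.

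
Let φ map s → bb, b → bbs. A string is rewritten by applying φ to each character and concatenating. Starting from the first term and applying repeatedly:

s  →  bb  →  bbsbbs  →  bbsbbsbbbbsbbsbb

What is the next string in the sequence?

φ(bbsbbsbbbbsbbsbb) expands symbol-by-symbol to bbs bbs bb bbs bbs bb bbs bbs bbs bbs bb bbs bbs bb bbs bbs; joining the 16 pieces gives the next term.

bbsbbsbbbbsbbsbbbbsbbsbbsbbsbbbbsbbsbbbbsbbs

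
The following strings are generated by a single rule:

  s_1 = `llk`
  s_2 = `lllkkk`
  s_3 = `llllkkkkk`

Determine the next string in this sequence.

The n-th term is n+1 l's then 2n-1 k's (n = 1, 2, …).
At n = 4 the blocks have lengths 5, 7.

lllllkkkkkkk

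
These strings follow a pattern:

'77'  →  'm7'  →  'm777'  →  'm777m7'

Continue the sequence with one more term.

m777m7m777

From term 3 onward, concatenate the last term with the second-to-last: m7·77 = m777, m777·m7 = m777m7, …
The next term joins m777m7 and m777.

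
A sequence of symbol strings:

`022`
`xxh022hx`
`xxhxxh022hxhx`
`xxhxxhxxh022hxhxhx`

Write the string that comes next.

Each term wraps the previous one in xxh on the left and hx on the right.
So the next term is xxh·xxhxxhxxh022hxhxhx·hx.

xxhxxhxxhxxh022hxhxhxhx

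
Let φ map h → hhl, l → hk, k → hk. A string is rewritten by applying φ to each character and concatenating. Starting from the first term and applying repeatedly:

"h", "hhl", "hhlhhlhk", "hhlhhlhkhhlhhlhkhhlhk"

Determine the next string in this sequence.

Applying the rule to each of the 21 symbols of hhlhhlhkhhlhhlhkhhlhk gives the pieces hhl hhl hk hhl hhl hk hhl hk hhl hhl hk hhl hhl hk hhl hk hhl hhl hk hhl hk, which concatenate to the answer.

hhlhhlhkhhlhhlhkhhlhkhhlhhlhkhhlhhlhkhhlhkhhlhhlhkhhlhk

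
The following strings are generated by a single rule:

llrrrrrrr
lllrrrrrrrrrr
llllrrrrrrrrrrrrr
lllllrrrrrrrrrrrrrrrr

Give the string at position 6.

Reading off run lengths: l runs 2, 3, 4, 5; r runs 7, 10, 13, 16 — each is linear in n, where the shown terms are n = 2, 3, 4, 5.
Setting n = 7 gives 7, 22 characters in each block.

lllllllrrrrrrrrrrrrrrrrrrrrrr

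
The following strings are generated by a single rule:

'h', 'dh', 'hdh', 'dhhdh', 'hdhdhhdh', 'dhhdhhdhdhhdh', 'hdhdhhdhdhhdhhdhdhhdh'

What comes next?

Each term (from the third on) is the two preceding terms concatenated in order: term 3 = h·dh = hdh.
The next term joins dhhdhhdhdhhdh and hdhdhhdhdhhdhhdhdhhdh.

dhhdhhdhdhhdhhdhdhhdhdhhdhhdhdhhdh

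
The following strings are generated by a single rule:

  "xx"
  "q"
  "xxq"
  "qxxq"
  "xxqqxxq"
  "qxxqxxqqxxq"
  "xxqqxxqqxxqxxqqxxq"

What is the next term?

Each term (from the third on) is the two preceding terms concatenated in order: term 3 = xx·q = xxq.
The next term joins qxxqxxqqxxq and xxqqxxqqxxqxxqqxxq.

qxxqxxqqxxqxxqqxxqqxxqxxqqxxq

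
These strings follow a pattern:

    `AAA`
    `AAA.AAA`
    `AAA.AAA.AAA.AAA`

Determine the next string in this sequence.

s(k+1) = s(k)·.·s(k) — each term doubles the last with '.' between the halves.
Doubling AAA.AAA.AAA.AAA with '.' between the halves:

AAA.AAA.AAA.AAA.AAA.AAA.AAA.AAA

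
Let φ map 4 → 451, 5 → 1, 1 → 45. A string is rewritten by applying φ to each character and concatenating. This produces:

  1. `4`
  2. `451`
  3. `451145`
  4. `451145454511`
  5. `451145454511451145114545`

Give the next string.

φ(451145454511451145114545) expands symbol-by-symbol to 451 1 45 45 451 1 451 1 451 1 45 45 451 1 45 45 451 1 45 45 451 1 451 1; joining the 24 pieces gives the next term.

451145454511451145114545451145454511454545114511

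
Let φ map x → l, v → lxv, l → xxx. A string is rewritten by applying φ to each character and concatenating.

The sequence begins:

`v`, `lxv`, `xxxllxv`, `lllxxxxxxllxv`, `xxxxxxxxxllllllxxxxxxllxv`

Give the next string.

φ(xxxxxxxxxllllllxxxxxxllxv) expands symbol-by-symbol to l l l l l l l l l xxx xxx xxx xxx xxx xxx l l l l l l xxx xxx l lxv; joining the 25 pieces gives the next term.

lllllllllxxxxxxxxxxxxxxxxxxllllllxxxxxxllxv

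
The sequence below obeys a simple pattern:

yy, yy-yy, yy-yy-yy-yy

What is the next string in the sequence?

s(k+1) = s(k)·-·s(k) — each term doubles the last with '-' between the halves.
One more doubling of yy-yy-yy-yy gives the answer.

yy-yy-yy-yy-yy-yy-yy-yy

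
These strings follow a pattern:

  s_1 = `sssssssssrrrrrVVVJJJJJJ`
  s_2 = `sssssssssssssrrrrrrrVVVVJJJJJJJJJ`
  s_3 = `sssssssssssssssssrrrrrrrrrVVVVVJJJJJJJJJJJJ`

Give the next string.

sssssssssssssssssssssrrrrrrrrrrrVVVVVVJJJJJJJJJJJJJJJ

Reading off run lengths: s runs 9, 13, 17; r runs 5, 7, 9; V runs 3, 4, 5; J runs 6, 9, 12 — each is linear in n, where the shown terms are n = 2, 3, 4.
Setting n = 5 gives 21, 11, 6, 15 characters in each block.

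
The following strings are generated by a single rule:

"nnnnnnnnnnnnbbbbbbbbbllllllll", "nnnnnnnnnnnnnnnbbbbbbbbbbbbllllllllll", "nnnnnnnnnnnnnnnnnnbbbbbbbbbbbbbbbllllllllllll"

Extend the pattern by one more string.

nnnnnnnnnnnnnnnnnnnnnbbbbbbbbbbbbbbbbbbllllllllllllll

The n-th term is 3n+3 n's then 3n b's then 2n+2 l's, where the shown terms are n = 3, 4, 5.
At n = 6 the blocks have lengths 21, 18, 14.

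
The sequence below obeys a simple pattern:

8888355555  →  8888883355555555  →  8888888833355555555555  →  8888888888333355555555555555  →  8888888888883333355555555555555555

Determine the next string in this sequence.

The n-th term is 2n 8's then n-1 3's then 3n-1 5's, where the shown terms are n = 2, 3, 4, 5, 6.
At n = 7 the blocks have lengths 14, 6, 20.

8888888888888833333355555555555555555555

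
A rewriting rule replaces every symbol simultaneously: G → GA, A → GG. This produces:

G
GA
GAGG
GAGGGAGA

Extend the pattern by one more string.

GAGGGAGAGAGGGAGG

Rewriting each symbol of GAGGGAGA: G→GA, A→GG, G→GA, G→GA, G→GA, A→GG, G→GA, A→GG, which concatenates to GA GG GA GA GA GG GA GG.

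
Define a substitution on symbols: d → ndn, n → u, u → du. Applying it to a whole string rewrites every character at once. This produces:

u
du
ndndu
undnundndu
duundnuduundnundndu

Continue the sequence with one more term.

ndnduduundnudundnduduundnuduundnundndu

φ(duundnuduundnundndu) expands symbol-by-symbol to ndn du du u ndn u du ndn du du u ndn u du u ndn u ndn du; joining the 19 pieces gives the next term.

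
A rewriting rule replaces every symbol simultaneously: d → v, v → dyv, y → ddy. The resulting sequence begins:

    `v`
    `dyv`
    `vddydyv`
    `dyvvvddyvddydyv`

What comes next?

φ(dyvvvddyvddydyv) expands symbol-by-symbol to v ddy dyv dyv dyv v v ddy dyv v v ddy v ddy dyv; joining the 15 pieces gives the next term.

vddydyvdyvdyvvvddydyvvvddyvddydyv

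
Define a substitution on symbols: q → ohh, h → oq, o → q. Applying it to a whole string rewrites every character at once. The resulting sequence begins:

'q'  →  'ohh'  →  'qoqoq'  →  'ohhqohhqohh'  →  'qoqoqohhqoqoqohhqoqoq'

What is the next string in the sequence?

φ(qoqoqohhqoqoqohhqoqoq) expands symbol-by-symbol to ohh q ohh q ohh q oq oq ohh q ohh q ohh q oq oq ohh q ohh q ohh; joining the 21 pieces gives the next term.

ohhqohhqohhqoqoqohhqohhqohhqoqoqohhqohhqohh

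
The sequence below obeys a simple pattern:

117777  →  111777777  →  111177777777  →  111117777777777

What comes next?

Term n consists of n 1's, followed by 2n 7's, where the shown terms are n = 2, 3, 4, 5.
Setting n = 6 gives 6, 12 characters in each block.

111111777777777777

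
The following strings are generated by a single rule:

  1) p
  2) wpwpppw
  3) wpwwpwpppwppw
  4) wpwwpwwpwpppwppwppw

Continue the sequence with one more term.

s(k+1) = wpw·s(k)·ppw, so each term gains wpw as a prefix and ppw as a suffix.
Applying this once more to wpwwpwwpwpppwppwppw:

wpwwpwwpwwpwpppwppwppwppw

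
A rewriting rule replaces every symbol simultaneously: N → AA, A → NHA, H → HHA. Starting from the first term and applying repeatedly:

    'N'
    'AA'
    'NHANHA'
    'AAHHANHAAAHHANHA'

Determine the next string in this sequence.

Applying the rule to each of the 16 symbols of AAHHANHAAAHHANHA gives the pieces NHA NHA HHA HHA NHA AA HHA NHA NHA NHA HHA HHA NHA AA HHA NHA, which concatenate to the answer.

NHANHAHHAHHANHAAAHHANHANHANHAHHAHHANHAAAHHANHA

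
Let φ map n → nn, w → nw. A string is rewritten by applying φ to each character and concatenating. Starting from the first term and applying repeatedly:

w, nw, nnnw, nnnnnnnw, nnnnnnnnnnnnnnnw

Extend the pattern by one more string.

nnnnnnnnnnnnnnnnnnnnnnnnnnnnnnnw

φ(nnnnnnnnnnnnnnnw) expands symbol-by-symbol to nn nn nn nn nn nn nn nn nn nn nn nn nn nn nn nw; joining the 16 pieces gives the next term.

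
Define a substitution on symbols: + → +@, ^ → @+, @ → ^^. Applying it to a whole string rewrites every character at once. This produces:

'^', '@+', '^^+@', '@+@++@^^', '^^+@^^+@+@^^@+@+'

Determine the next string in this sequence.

Replace each of the 16 characters of ^^+@^^+@+@^^@+@+ in place — @+ @+ +@ ^^ @+ @+ +@ ^^ +@ ^^ @+ @+ ^^ +@ ^^ +@ — and concatenate.

@+@++@^^@+@++@^^+@^^@+@+^^+@^^+@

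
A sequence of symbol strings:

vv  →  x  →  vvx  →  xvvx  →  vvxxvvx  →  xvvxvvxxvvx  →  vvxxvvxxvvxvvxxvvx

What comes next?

From term 3 onward, concatenate the second-to-last term with the last: vv·x = vvx, x·vvx = xvvx, …
Continuing: xvvxvvxxvvx · vvxxvvxxvvxvvxxvvx gives term 8.

xvvxvvxxvvxvvxxvvxxvvxvvxxvvx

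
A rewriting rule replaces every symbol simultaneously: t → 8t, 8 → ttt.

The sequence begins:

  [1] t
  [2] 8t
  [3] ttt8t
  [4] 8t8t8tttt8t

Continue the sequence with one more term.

ttt8tttt8tttt8t8t8t8tttt8t

Rewriting each symbol of 8t8t8tttt8t: 8→ttt, t→8t, 8→ttt, t→8t, 8→ttt, t→8t, t→8t, t→8t, t→8t, 8→ttt, t→8t, which concatenates to ttt 8t ttt 8t ttt 8t 8t 8t 8t ttt 8t.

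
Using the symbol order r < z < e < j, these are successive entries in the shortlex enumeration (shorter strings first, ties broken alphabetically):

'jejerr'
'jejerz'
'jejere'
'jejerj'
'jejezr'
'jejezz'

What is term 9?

Advancing 3 positions from jejezz through jejezz → jejeze → jejezj reaches term 9.

jejeer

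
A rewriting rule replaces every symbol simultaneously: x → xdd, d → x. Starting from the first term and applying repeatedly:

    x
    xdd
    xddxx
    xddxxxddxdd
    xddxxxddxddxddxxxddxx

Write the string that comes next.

Rewriting the 21 symbols of xddxxxddxddxddxxxddxx one by one yields xdd x x xdd xdd xdd x x xdd x x xdd x x xdd xdd xdd x x xdd xdd; concatenated:

xddxxxddxddxddxxxddxxxddxxxddxddxddxxxddxdd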